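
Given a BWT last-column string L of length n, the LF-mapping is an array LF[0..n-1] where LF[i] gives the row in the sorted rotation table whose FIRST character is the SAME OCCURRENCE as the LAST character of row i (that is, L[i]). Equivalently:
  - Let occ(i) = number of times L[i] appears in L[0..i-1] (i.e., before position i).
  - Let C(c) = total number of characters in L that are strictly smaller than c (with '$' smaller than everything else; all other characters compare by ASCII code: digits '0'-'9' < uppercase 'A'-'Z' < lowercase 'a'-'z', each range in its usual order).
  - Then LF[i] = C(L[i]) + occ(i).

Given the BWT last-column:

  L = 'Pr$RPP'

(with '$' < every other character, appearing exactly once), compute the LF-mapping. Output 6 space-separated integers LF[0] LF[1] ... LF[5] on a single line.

Char counts: '$':1, 'P':3, 'R':1, 'r':1
C (first-col start): C('$')=0, C('P')=1, C('R')=4, C('r')=5
L[0]='P': occ=0, LF[0]=C('P')+0=1+0=1
L[1]='r': occ=0, LF[1]=C('r')+0=5+0=5
L[2]='$': occ=0, LF[2]=C('$')+0=0+0=0
L[3]='R': occ=0, LF[3]=C('R')+0=4+0=4
L[4]='P': occ=1, LF[4]=C('P')+1=1+1=2
L[5]='P': occ=2, LF[5]=C('P')+2=1+2=3

Answer: 1 5 0 4 2 3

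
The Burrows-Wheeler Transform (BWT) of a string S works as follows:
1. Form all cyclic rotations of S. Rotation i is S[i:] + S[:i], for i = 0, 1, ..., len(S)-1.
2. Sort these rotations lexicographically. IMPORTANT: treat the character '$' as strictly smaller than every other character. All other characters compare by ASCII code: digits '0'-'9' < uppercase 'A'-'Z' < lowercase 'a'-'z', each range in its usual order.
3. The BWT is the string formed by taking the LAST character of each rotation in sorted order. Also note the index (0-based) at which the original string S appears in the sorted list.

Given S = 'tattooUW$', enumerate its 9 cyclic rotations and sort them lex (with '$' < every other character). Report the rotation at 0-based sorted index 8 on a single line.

All 9 rotations (rotation i = S[i:]+S[:i]):
  rot[0] = tattooUW$
  rot[1] = attooUW$t
  rot[2] = ttooUW$ta
  rot[3] = tooUW$tat
  rot[4] = ooUW$tatt
  rot[5] = oUW$tatto
  rot[6] = UW$tattoo
  rot[7] = W$tattooU
  rot[8] = $tattooUW
Sorted (with $ < everything):
  sorted[0] = $tattooUW
  sorted[1] = UW$tattoo
  sorted[2] = W$tattooU
  sorted[3] = attooUW$t
  sorted[4] = oUW$tatto
  sorted[5] = ooUW$tatt
  sorted[6] = tattooUW$
  sorted[7] = tooUW$tat
  sorted[8] = ttooUW$ta
sorted[8] = ttooUW$ta

Answer: ttooUW$ta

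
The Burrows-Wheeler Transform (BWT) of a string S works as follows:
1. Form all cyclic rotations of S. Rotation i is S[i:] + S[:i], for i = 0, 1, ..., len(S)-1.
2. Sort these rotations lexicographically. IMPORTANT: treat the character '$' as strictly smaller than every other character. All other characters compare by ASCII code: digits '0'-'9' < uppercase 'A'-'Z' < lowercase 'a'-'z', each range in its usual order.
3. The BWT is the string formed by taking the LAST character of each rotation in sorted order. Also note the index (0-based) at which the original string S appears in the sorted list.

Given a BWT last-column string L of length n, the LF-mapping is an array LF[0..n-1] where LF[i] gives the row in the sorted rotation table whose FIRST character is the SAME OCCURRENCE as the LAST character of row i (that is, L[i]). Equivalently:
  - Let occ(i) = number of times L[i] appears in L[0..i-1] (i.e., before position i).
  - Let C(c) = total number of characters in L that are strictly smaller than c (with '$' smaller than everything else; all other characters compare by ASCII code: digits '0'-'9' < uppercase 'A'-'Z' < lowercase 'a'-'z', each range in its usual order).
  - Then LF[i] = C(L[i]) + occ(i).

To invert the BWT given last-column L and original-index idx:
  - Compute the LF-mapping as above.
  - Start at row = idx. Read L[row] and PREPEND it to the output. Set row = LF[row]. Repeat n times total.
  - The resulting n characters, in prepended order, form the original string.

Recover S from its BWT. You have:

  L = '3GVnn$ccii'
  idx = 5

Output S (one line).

Answer: cincinVG3$

Derivation:
LF mapping: 1 2 3 8 9 0 4 5 6 7
Walk LF starting at row 5, prepending L[row]:
  step 1: row=5, L[5]='$', prepend. Next row=LF[5]=0
  step 2: row=0, L[0]='3', prepend. Next row=LF[0]=1
  step 3: row=1, L[1]='G', prepend. Next row=LF[1]=2
  step 4: row=2, L[2]='V', prepend. Next row=LF[2]=3
  step 5: row=3, L[3]='n', prepend. Next row=LF[3]=8
  step 6: row=8, L[8]='i', prepend. Next row=LF[8]=6
  step 7: row=6, L[6]='c', prepend. Next row=LF[6]=4
  step 8: row=4, L[4]='n', prepend. Next row=LF[4]=9
  step 9: row=9, L[9]='i', prepend. Next row=LF[9]=7
  step 10: row=7, L[7]='c', prepend. Next row=LF[7]=5
Reversed output: cincinVG3$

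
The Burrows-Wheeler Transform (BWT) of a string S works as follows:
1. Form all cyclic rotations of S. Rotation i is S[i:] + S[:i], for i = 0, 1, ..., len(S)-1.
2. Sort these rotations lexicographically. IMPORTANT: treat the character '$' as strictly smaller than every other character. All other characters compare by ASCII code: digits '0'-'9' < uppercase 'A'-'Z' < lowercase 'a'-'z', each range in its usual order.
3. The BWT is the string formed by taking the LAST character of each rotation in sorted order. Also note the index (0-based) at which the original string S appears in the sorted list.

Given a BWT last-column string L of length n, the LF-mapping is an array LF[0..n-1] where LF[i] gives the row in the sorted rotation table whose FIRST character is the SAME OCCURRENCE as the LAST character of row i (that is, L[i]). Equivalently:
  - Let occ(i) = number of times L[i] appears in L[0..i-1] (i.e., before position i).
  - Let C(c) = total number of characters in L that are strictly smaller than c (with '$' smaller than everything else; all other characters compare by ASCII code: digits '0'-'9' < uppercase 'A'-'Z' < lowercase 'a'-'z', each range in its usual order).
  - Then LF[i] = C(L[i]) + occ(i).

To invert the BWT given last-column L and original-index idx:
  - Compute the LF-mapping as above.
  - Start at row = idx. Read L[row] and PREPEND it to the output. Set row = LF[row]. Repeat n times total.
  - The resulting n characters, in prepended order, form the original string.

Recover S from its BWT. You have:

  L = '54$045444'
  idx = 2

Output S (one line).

LF mapping: 7 2 0 1 3 8 4 5 6
Walk LF starting at row 2, prepending L[row]:
  step 1: row=2, L[2]='$', prepend. Next row=LF[2]=0
  step 2: row=0, L[0]='5', prepend. Next row=LF[0]=7
  step 3: row=7, L[7]='4', prepend. Next row=LF[7]=5
  step 4: row=5, L[5]='5', prepend. Next row=LF[5]=8
  step 5: row=8, L[8]='4', prepend. Next row=LF[8]=6
  step 6: row=6, L[6]='4', prepend. Next row=LF[6]=4
  step 7: row=4, L[4]='4', prepend. Next row=LF[4]=3
  step 8: row=3, L[3]='0', prepend. Next row=LF[3]=1
  step 9: row=1, L[1]='4', prepend. Next row=LF[1]=2
Reversed output: 40444545$

Answer: 40444545$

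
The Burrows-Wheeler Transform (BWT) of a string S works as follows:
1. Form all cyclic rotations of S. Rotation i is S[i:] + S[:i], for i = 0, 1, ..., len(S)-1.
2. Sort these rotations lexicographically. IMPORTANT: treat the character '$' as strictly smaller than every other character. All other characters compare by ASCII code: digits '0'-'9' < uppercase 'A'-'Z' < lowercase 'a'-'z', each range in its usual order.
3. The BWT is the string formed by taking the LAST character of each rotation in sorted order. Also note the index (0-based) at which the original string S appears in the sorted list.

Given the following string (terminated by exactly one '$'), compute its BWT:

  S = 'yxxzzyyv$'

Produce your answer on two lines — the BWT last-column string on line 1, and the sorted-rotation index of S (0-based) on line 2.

Answer: vyyxy$zzx
5

Derivation:
All 9 rotations (rotation i = S[i:]+S[:i]):
  rot[0] = yxxzzyyv$
  rot[1] = xxzzyyv$y
  rot[2] = xzzyyv$yx
  rot[3] = zzyyv$yxx
  rot[4] = zyyv$yxxz
  rot[5] = yyv$yxxzz
  rot[6] = yv$yxxzzy
  rot[7] = v$yxxzzyy
  rot[8] = $yxxzzyyv
Sorted (with $ < everything):
  sorted[0] = $yxxzzyyv  (last char: 'v')
  sorted[1] = v$yxxzzyy  (last char: 'y')
  sorted[2] = xxzzyyv$y  (last char: 'y')
  sorted[3] = xzzyyv$yx  (last char: 'x')
  sorted[4] = yv$yxxzzy  (last char: 'y')
  sorted[5] = yxxzzyyv$  (last char: '$')
  sorted[6] = yyv$yxxzz  (last char: 'z')
  sorted[7] = zyyv$yxxz  (last char: 'z')
  sorted[8] = zzyyv$yxx  (last char: 'x')
Last column: vyyxy$zzx
Original string S is at sorted index 5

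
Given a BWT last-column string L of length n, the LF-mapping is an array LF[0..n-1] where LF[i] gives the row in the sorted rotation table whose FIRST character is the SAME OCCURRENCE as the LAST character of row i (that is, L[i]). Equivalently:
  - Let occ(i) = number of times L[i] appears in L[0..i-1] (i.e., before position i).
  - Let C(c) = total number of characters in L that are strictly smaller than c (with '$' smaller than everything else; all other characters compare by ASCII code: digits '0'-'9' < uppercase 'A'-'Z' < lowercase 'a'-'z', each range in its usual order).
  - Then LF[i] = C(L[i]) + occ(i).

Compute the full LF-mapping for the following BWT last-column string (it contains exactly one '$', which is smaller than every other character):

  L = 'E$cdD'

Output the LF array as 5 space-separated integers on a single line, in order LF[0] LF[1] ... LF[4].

Char counts: '$':1, 'D':1, 'E':1, 'c':1, 'd':1
C (first-col start): C('$')=0, C('D')=1, C('E')=2, C('c')=3, C('d')=4
L[0]='E': occ=0, LF[0]=C('E')+0=2+0=2
L[1]='$': occ=0, LF[1]=C('$')+0=0+0=0
L[2]='c': occ=0, LF[2]=C('c')+0=3+0=3
L[3]='d': occ=0, LF[3]=C('d')+0=4+0=4
L[4]='D': occ=0, LF[4]=C('D')+0=1+0=1

Answer: 2 0 3 4 1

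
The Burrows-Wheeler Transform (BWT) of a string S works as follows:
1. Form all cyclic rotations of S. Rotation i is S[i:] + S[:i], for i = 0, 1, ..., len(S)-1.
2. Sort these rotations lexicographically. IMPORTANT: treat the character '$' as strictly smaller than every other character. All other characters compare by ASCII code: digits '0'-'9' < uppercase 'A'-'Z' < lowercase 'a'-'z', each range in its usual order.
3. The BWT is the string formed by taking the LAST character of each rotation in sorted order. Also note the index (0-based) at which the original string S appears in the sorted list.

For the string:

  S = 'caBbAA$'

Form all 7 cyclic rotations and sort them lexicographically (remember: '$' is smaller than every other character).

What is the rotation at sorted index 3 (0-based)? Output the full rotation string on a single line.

Answer: BbAA$ca

Derivation:
All 7 rotations (rotation i = S[i:]+S[:i]):
  rot[0] = caBbAA$
  rot[1] = aBbAA$c
  rot[2] = BbAA$ca
  rot[3] = bAA$caB
  rot[4] = AA$caBb
  rot[5] = A$caBbA
  rot[6] = $caBbAA
Sorted (with $ < everything):
  sorted[0] = $caBbAA
  sorted[1] = A$caBbA
  sorted[2] = AA$caBb
  sorted[3] = BbAA$ca
  sorted[4] = aBbAA$c
  sorted[5] = bAA$caB
  sorted[6] = caBbAA$
sorted[3] = BbAA$ca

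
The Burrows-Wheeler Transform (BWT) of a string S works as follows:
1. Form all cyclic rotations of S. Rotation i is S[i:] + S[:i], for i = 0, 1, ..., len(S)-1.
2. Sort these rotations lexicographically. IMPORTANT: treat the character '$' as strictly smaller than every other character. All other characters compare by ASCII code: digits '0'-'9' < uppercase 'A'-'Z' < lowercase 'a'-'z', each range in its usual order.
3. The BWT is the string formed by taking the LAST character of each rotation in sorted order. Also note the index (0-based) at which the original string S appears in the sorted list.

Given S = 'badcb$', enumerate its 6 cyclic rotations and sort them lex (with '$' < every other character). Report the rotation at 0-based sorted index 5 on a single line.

All 6 rotations (rotation i = S[i:]+S[:i]):
  rot[0] = badcb$
  rot[1] = adcb$b
  rot[2] = dcb$ba
  rot[3] = cb$bad
  rot[4] = b$badc
  rot[5] = $badcb
Sorted (with $ < everything):
  sorted[0] = $badcb
  sorted[1] = adcb$b
  sorted[2] = b$badc
  sorted[3] = badcb$
  sorted[4] = cb$bad
  sorted[5] = dcb$ba
sorted[5] = dcb$ba

Answer: dcb$ba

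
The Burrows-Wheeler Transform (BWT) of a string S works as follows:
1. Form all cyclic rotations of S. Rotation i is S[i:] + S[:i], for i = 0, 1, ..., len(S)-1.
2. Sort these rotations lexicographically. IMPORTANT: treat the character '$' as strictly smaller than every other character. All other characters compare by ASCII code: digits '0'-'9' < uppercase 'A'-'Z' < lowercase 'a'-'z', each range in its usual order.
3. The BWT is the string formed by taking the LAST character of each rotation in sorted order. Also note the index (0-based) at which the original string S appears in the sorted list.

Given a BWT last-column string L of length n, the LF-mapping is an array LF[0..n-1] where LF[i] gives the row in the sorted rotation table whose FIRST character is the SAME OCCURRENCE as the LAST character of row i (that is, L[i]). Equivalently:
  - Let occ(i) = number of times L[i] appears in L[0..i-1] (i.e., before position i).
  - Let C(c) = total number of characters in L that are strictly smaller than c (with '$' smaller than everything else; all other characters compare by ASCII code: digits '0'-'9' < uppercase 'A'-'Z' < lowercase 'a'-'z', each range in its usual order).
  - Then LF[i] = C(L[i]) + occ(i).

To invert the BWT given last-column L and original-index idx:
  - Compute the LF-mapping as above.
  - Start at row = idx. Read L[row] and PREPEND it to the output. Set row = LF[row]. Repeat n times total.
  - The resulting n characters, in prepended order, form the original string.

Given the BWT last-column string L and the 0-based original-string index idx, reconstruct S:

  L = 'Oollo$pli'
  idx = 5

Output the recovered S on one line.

Answer: lollipoO$

Derivation:
LF mapping: 1 6 3 4 7 0 8 5 2
Walk LF starting at row 5, prepending L[row]:
  step 1: row=5, L[5]='$', prepend. Next row=LF[5]=0
  step 2: row=0, L[0]='O', prepend. Next row=LF[0]=1
  step 3: row=1, L[1]='o', prepend. Next row=LF[1]=6
  step 4: row=6, L[6]='p', prepend. Next row=LF[6]=8
  step 5: row=8, L[8]='i', prepend. Next row=LF[8]=2
  step 6: row=2, L[2]='l', prepend. Next row=LF[2]=3
  step 7: row=3, L[3]='l', prepend. Next row=LF[3]=4
  step 8: row=4, L[4]='o', prepend. Next row=LF[4]=7
  step 9: row=7, L[7]='l', prepend. Next row=LF[7]=5
Reversed output: lollipoO$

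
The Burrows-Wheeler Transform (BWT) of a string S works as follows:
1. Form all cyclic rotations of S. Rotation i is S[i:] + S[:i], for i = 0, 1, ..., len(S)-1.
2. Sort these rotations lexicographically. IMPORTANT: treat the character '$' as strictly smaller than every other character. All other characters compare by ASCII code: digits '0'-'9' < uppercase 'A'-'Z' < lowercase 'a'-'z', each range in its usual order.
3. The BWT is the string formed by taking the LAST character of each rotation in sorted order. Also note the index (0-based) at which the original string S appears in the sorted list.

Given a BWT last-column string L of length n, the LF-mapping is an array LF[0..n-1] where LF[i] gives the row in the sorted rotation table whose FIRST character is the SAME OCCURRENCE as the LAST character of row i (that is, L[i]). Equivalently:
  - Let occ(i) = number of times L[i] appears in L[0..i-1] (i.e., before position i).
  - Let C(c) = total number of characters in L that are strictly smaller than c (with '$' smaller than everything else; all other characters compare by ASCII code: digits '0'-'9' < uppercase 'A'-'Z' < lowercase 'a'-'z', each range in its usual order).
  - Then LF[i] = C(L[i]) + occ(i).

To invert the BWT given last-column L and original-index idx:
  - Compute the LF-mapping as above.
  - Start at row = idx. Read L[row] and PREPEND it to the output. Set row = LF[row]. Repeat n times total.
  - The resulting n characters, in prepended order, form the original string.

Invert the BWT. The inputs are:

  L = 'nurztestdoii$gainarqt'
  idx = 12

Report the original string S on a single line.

LF mapping: 9 19 13 20 16 4 15 17 3 11 6 7 0 5 1 8 10 2 14 12 18
Walk LF starting at row 12, prepending L[row]:
  step 1: row=12, L[12]='$', prepend. Next row=LF[12]=0
  step 2: row=0, L[0]='n', prepend. Next row=LF[0]=9
  step 3: row=9, L[9]='o', prepend. Next row=LF[9]=11
  step 4: row=11, L[11]='i', prepend. Next row=LF[11]=7
  step 5: row=7, L[7]='t', prepend. Next row=LF[7]=17
  step 6: row=17, L[17]='a', prepend. Next row=LF[17]=2
  step 7: row=2, L[2]='r', prepend. Next row=LF[2]=13
  step 8: row=13, L[13]='g', prepend. Next row=LF[13]=5
  step 9: row=5, L[5]='e', prepend. Next row=LF[5]=4
  step 10: row=4, L[4]='t', prepend. Next row=LF[4]=16
  step 11: row=16, L[16]='n', prepend. Next row=LF[16]=10
  step 12: row=10, L[10]='i', prepend. Next row=LF[10]=6
  step 13: row=6, L[6]='s', prepend. Next row=LF[6]=15
  step 14: row=15, L[15]='i', prepend. Next row=LF[15]=8
  step 15: row=8, L[8]='d', prepend. Next row=LF[8]=3
  step 16: row=3, L[3]='z', prepend. Next row=LF[3]=20
  step 17: row=20, L[20]='t', prepend. Next row=LF[20]=18
  step 18: row=18, L[18]='r', prepend. Next row=LF[18]=14
  step 19: row=14, L[14]='a', prepend. Next row=LF[14]=1
  step 20: row=1, L[1]='u', prepend. Next row=LF[1]=19
  step 21: row=19, L[19]='q', prepend. Next row=LF[19]=12
Reversed output: quartzdisintegration$

Answer: quartzdisintegration$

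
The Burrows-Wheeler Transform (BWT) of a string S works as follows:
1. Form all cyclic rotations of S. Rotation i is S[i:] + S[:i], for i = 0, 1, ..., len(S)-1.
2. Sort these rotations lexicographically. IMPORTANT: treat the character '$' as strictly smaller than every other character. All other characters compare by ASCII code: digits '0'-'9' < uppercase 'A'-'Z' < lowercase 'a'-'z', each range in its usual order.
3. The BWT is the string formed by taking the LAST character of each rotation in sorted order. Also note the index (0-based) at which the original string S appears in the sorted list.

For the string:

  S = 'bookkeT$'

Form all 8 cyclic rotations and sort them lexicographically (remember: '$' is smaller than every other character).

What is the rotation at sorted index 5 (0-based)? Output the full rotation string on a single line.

Answer: kkeT$boo

Derivation:
All 8 rotations (rotation i = S[i:]+S[:i]):
  rot[0] = bookkeT$
  rot[1] = ookkeT$b
  rot[2] = okkeT$bo
  rot[3] = kkeT$boo
  rot[4] = keT$book
  rot[5] = eT$bookk
  rot[6] = T$bookke
  rot[7] = $bookkeT
Sorted (with $ < everything):
  sorted[0] = $bookkeT
  sorted[1] = T$bookke
  sorted[2] = bookkeT$
  sorted[3] = eT$bookk
  sorted[4] = keT$book
  sorted[5] = kkeT$boo
  sorted[6] = okkeT$bo
  sorted[7] = ookkeT$b
sorted[5] = kkeT$boo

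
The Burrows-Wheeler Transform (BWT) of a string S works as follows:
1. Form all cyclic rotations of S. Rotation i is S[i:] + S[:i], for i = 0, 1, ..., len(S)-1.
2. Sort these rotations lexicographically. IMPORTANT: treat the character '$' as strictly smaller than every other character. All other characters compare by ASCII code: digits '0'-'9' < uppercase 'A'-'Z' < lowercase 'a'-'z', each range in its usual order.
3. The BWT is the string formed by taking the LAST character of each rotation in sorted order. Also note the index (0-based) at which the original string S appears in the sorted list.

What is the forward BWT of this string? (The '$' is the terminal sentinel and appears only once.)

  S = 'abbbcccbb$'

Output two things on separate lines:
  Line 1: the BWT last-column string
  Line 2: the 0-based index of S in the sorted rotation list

All 10 rotations (rotation i = S[i:]+S[:i]):
  rot[0] = abbbcccbb$
  rot[1] = bbbcccbb$a
  rot[2] = bbcccbb$ab
  rot[3] = bcccbb$abb
  rot[4] = cccbb$abbb
  rot[5] = ccbb$abbbc
  rot[6] = cbb$abbbcc
  rot[7] = bb$abbbccc
  rot[8] = b$abbbcccb
  rot[9] = $abbbcccbb
Sorted (with $ < everything):
  sorted[0] = $abbbcccbb  (last char: 'b')
  sorted[1] = abbbcccbb$  (last char: '$')
  sorted[2] = b$abbbcccb  (last char: 'b')
  sorted[3] = bb$abbbccc  (last char: 'c')
  sorted[4] = bbbcccbb$a  (last char: 'a')
  sorted[5] = bbcccbb$ab  (last char: 'b')
  sorted[6] = bcccbb$abb  (last char: 'b')
  sorted[7] = cbb$abbbcc  (last char: 'c')
  sorted[8] = ccbb$abbbc  (last char: 'c')
  sorted[9] = cccbb$abbb  (last char: 'b')
Last column: b$bcabbccb
Original string S is at sorted index 1

Answer: b$bcabbccb
1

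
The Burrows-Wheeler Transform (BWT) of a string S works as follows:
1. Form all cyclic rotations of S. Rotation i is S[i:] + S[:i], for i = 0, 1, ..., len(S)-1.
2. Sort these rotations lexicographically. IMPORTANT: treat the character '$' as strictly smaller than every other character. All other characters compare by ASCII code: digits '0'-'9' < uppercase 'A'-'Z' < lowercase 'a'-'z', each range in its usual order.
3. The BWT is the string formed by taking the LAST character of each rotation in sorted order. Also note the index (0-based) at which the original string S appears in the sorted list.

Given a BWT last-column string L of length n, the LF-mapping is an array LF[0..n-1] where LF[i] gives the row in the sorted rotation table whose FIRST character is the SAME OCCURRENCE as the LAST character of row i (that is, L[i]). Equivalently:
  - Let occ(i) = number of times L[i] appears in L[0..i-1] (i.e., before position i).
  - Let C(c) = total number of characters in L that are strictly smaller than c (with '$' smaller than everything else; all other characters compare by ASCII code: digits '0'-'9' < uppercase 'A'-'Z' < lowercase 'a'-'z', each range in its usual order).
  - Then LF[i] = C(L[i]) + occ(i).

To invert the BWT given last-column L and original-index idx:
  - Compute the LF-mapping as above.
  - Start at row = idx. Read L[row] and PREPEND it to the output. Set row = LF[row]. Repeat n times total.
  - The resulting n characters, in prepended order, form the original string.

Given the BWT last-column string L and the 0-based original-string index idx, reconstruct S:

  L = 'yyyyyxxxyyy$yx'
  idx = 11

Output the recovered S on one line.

Answer: yyxyyyyxyxyxy$

Derivation:
LF mapping: 5 6 7 8 9 1 2 3 10 11 12 0 13 4
Walk LF starting at row 11, prepending L[row]:
  step 1: row=11, L[11]='$', prepend. Next row=LF[11]=0
  step 2: row=0, L[0]='y', prepend. Next row=LF[0]=5
  step 3: row=5, L[5]='x', prepend. Next row=LF[5]=1
  step 4: row=1, L[1]='y', prepend. Next row=LF[1]=6
  step 5: row=6, L[6]='x', prepend. Next row=LF[6]=2
  step 6: row=2, L[2]='y', prepend. Next row=LF[2]=7
  step 7: row=7, L[7]='x', prepend. Next row=LF[7]=3
  step 8: row=3, L[3]='y', prepend. Next row=LF[3]=8
  step 9: row=8, L[8]='y', prepend. Next row=LF[8]=10
  step 10: row=10, L[10]='y', prepend. Next row=LF[10]=12
  step 11: row=12, L[12]='y', prepend. Next row=LF[12]=13
  step 12: row=13, L[13]='x', prepend. Next row=LF[13]=4
  step 13: row=4, L[4]='y', prepend. Next row=LF[4]=9
  step 14: row=9, L[9]='y', prepend. Next row=LF[9]=11
Reversed output: yyxyyyyxyxyxy$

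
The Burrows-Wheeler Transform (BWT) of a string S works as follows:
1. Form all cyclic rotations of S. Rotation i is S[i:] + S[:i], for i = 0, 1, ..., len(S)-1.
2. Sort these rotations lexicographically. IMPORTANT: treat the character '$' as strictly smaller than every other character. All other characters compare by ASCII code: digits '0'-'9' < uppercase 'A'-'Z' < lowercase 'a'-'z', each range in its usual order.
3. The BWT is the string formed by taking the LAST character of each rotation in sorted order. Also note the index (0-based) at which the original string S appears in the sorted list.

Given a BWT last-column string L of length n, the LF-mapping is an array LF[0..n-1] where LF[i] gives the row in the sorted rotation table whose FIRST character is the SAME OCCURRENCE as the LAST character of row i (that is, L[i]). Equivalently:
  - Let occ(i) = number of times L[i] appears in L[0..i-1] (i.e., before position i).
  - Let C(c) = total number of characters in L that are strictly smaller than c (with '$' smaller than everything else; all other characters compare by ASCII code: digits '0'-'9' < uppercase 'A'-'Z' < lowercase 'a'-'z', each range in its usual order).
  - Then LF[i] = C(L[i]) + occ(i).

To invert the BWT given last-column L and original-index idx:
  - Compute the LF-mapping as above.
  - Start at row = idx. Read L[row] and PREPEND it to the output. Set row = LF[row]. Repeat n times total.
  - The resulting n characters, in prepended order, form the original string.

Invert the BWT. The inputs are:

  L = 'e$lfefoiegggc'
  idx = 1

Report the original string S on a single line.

Answer: coffeegiggle$

Derivation:
LF mapping: 2 0 11 5 3 6 12 10 4 7 8 9 1
Walk LF starting at row 1, prepending L[row]:
  step 1: row=1, L[1]='$', prepend. Next row=LF[1]=0
  step 2: row=0, L[0]='e', prepend. Next row=LF[0]=2
  step 3: row=2, L[2]='l', prepend. Next row=LF[2]=11
  step 4: row=11, L[11]='g', prepend. Next row=LF[11]=9
  step 5: row=9, L[9]='g', prepend. Next row=LF[9]=7
  step 6: row=7, L[7]='i', prepend. Next row=LF[7]=10
  step 7: row=10, L[10]='g', prepend. Next row=LF[10]=8
  step 8: row=8, L[8]='e', prepend. Next row=LF[8]=4
  step 9: row=4, L[4]='e', prepend. Next row=LF[4]=3
  step 10: row=3, L[3]='f', prepend. Next row=LF[3]=5
  step 11: row=5, L[5]='f', prepend. Next row=LF[5]=6
  step 12: row=6, L[6]='o', prepend. Next row=LF[6]=12
  step 13: row=12, L[12]='c', prepend. Next row=LF[12]=1
Reversed output: coffeegiggle$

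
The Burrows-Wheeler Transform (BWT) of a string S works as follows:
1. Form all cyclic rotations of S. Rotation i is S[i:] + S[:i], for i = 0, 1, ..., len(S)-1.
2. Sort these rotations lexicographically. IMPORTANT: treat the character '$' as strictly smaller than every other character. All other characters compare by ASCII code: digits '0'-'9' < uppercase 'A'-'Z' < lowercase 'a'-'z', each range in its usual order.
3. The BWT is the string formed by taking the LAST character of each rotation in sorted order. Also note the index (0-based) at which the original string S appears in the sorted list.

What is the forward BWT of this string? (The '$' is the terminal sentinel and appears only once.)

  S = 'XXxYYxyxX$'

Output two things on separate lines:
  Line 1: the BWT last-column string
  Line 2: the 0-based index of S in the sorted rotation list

Answer: Xx$XxYyXYx
2

Derivation:
All 10 rotations (rotation i = S[i:]+S[:i]):
  rot[0] = XXxYYxyxX$
  rot[1] = XxYYxyxX$X
  rot[2] = xYYxyxX$XX
  rot[3] = YYxyxX$XXx
  rot[4] = YxyxX$XXxY
  rot[5] = xyxX$XXxYY
  rot[6] = yxX$XXxYYx
  rot[7] = xX$XXxYYxy
  rot[8] = X$XXxYYxyx
  rot[9] = $XXxYYxyxX
Sorted (with $ < everything):
  sorted[0] = $XXxYYxyxX  (last char: 'X')
  sorted[1] = X$XXxYYxyx  (last char: 'x')
  sorted[2] = XXxYYxyxX$  (last char: '$')
  sorted[3] = XxYYxyxX$X  (last char: 'X')
  sorted[4] = YYxyxX$XXx  (last char: 'x')
  sorted[5] = YxyxX$XXxY  (last char: 'Y')
  sorted[6] = xX$XXxYYxy  (last char: 'y')
  sorted[7] = xYYxyxX$XX  (last char: 'X')
  sorted[8] = xyxX$XXxYY  (last char: 'Y')
  sorted[9] = yxX$XXxYYx  (last char: 'x')
Last column: Xx$XxYyXYx
Original string S is at sorted index 2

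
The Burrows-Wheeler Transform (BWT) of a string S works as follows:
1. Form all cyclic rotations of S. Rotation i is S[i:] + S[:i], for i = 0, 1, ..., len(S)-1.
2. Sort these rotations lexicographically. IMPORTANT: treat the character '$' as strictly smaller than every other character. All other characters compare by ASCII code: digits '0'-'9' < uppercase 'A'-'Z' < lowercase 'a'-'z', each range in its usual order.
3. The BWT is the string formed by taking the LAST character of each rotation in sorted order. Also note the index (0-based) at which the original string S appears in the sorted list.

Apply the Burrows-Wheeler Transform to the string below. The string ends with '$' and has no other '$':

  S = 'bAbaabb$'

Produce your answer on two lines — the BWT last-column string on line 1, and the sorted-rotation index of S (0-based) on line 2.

All 8 rotations (rotation i = S[i:]+S[:i]):
  rot[0] = bAbaabb$
  rot[1] = Abaabb$b
  rot[2] = baabb$bA
  rot[3] = aabb$bAb
  rot[4] = abb$bAba
  rot[5] = bb$bAbaa
  rot[6] = b$bAbaab
  rot[7] = $bAbaabb
Sorted (with $ < everything):
  sorted[0] = $bAbaabb  (last char: 'b')
  sorted[1] = Abaabb$b  (last char: 'b')
  sorted[2] = aabb$bAb  (last char: 'b')
  sorted[3] = abb$bAba  (last char: 'a')
  sorted[4] = b$bAbaab  (last char: 'b')
  sorted[5] = bAbaabb$  (last char: '$')
  sorted[6] = baabb$bA  (last char: 'A')
  sorted[7] = bb$bAbaa  (last char: 'a')
Last column: bbbab$Aa
Original string S is at sorted index 5

Answer: bbbab$Aa
5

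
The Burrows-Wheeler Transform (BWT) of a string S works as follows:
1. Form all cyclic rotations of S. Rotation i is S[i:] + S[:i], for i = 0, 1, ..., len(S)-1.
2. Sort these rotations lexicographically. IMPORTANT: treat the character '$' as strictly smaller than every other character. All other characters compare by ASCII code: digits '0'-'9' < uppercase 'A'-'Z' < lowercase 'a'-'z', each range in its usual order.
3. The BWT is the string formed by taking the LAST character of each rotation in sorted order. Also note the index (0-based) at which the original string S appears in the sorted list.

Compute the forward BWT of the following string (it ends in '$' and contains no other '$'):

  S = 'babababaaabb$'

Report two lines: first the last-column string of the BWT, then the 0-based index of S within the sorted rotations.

All 13 rotations (rotation i = S[i:]+S[:i]):
  rot[0] = babababaaabb$
  rot[1] = abababaaabb$b
  rot[2] = bababaaabb$ba
  rot[3] = ababaaabb$bab
  rot[4] = babaaabb$baba
  rot[5] = abaaabb$babab
  rot[6] = baaabb$bababa
  rot[7] = aaabb$bababab
  rot[8] = aabb$babababa
  rot[9] = abb$babababaa
  rot[10] = bb$babababaaa
  rot[11] = b$babababaaab
  rot[12] = $babababaaabb
Sorted (with $ < everything):
  sorted[0] = $babababaaabb  (last char: 'b')
  sorted[1] = aaabb$bababab  (last char: 'b')
  sorted[2] = aabb$babababa  (last char: 'a')
  sorted[3] = abaaabb$babab  (last char: 'b')
  sorted[4] = ababaaabb$bab  (last char: 'b')
  sorted[5] = abababaaabb$b  (last char: 'b')
  sorted[6] = abb$babababaa  (last char: 'a')
  sorted[7] = b$babababaaab  (last char: 'b')
  sorted[8] = baaabb$bababa  (last char: 'a')
  sorted[9] = babaaabb$baba  (last char: 'a')
  sorted[10] = bababaaabb$ba  (last char: 'a')
  sorted[11] = babababaaabb$  (last char: '$')
  sorted[12] = bb$babababaaa  (last char: 'a')
Last column: bbabbbabaaa$a
Original string S is at sorted index 11

Answer: bbabbbabaaa$a
11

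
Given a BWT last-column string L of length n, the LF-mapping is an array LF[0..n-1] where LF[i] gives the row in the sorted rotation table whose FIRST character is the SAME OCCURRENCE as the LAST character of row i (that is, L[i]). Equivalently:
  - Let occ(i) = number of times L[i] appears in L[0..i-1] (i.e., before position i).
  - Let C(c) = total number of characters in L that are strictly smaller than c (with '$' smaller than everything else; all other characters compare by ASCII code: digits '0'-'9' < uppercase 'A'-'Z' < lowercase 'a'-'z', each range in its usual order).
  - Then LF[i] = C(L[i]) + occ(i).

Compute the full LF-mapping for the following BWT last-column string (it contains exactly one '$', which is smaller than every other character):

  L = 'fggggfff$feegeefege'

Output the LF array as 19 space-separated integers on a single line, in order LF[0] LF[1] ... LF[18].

Answer: 7 13 14 15 16 8 9 10 0 11 1 2 17 3 4 12 5 18 6

Derivation:
Char counts: '$':1, 'e':6, 'f':6, 'g':6
C (first-col start): C('$')=0, C('e')=1, C('f')=7, C('g')=13
L[0]='f': occ=0, LF[0]=C('f')+0=7+0=7
L[1]='g': occ=0, LF[1]=C('g')+0=13+0=13
L[2]='g': occ=1, LF[2]=C('g')+1=13+1=14
L[3]='g': occ=2, LF[3]=C('g')+2=13+2=15
L[4]='g': occ=3, LF[4]=C('g')+3=13+3=16
L[5]='f': occ=1, LF[5]=C('f')+1=7+1=8
L[6]='f': occ=2, LF[6]=C('f')+2=7+2=9
L[7]='f': occ=3, LF[7]=C('f')+3=7+3=10
L[8]='$': occ=0, LF[8]=C('$')+0=0+0=0
L[9]='f': occ=4, LF[9]=C('f')+4=7+4=11
L[10]='e': occ=0, LF[10]=C('e')+0=1+0=1
L[11]='e': occ=1, LF[11]=C('e')+1=1+1=2
L[12]='g': occ=4, LF[12]=C('g')+4=13+4=17
L[13]='e': occ=2, LF[13]=C('e')+2=1+2=3
L[14]='e': occ=3, LF[14]=C('e')+3=1+3=4
L[15]='f': occ=5, LF[15]=C('f')+5=7+5=12
L[16]='e': occ=4, LF[16]=C('e')+4=1+4=5
L[17]='g': occ=5, LF[17]=C('g')+5=13+5=18
L[18]='e': occ=5, LF[18]=C('e')+5=1+5=6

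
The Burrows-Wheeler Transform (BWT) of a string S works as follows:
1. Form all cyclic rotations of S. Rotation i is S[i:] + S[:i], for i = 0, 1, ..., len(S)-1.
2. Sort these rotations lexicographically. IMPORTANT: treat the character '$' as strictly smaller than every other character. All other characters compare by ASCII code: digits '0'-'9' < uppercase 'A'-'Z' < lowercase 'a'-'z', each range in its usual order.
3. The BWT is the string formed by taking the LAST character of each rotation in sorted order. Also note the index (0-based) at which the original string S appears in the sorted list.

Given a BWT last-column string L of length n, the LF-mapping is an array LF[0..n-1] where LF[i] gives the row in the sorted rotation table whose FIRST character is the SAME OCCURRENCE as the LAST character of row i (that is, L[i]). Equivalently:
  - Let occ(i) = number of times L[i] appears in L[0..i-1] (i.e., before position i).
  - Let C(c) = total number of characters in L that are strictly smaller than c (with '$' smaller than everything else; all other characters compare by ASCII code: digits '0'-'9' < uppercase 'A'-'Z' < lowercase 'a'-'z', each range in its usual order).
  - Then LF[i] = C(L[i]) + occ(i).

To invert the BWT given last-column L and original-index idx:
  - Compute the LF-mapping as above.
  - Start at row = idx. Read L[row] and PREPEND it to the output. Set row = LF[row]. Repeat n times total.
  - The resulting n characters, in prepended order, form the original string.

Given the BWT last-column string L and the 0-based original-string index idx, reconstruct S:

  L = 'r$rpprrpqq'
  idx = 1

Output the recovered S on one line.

Answer: pprpqrqrr$

Derivation:
LF mapping: 6 0 7 1 2 8 9 3 4 5
Walk LF starting at row 1, prepending L[row]:
  step 1: row=1, L[1]='$', prepend. Next row=LF[1]=0
  step 2: row=0, L[0]='r', prepend. Next row=LF[0]=6
  step 3: row=6, L[6]='r', prepend. Next row=LF[6]=9
  step 4: row=9, L[9]='q', prepend. Next row=LF[9]=5
  step 5: row=5, L[5]='r', prepend. Next row=LF[5]=8
  step 6: row=8, L[8]='q', prepend. Next row=LF[8]=4
  step 7: row=4, L[4]='p', prepend. Next row=LF[4]=2
  step 8: row=2, L[2]='r', prepend. Next row=LF[2]=7
  step 9: row=7, L[7]='p', prepend. Next row=LF[7]=3
  step 10: row=3, L[3]='p', prepend. Next row=LF[3]=1
Reversed output: pprpqrqrr$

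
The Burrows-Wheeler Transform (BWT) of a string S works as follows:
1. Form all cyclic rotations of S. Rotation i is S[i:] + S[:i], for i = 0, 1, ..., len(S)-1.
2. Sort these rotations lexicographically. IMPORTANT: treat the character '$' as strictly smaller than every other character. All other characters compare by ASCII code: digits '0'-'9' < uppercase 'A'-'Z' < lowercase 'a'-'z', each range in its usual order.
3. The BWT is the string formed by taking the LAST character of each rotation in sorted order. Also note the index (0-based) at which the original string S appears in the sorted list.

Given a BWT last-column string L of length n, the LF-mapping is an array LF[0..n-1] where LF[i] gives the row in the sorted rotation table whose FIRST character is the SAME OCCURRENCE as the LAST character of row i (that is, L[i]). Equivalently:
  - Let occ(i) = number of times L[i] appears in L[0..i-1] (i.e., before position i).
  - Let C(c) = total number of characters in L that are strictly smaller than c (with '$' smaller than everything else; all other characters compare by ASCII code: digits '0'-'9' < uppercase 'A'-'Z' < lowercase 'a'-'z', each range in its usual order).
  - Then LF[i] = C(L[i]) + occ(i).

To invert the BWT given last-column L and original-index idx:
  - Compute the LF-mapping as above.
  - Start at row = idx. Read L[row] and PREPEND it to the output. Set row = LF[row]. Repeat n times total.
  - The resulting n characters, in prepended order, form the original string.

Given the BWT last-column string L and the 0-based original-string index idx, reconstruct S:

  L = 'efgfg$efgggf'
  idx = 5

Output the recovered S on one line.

LF mapping: 1 3 7 4 8 0 2 5 9 10 11 6
Walk LF starting at row 5, prepending L[row]:
  step 1: row=5, L[5]='$', prepend. Next row=LF[5]=0
  step 2: row=0, L[0]='e', prepend. Next row=LF[0]=1
  step 3: row=1, L[1]='f', prepend. Next row=LF[1]=3
  step 4: row=3, L[3]='f', prepend. Next row=LF[3]=4
  step 5: row=4, L[4]='g', prepend. Next row=LF[4]=8
  step 6: row=8, L[8]='g', prepend. Next row=LF[8]=9
  step 7: row=9, L[9]='g', prepend. Next row=LF[9]=10
  step 8: row=10, L[10]='g', prepend. Next row=LF[10]=11
  step 9: row=11, L[11]='f', prepend. Next row=LF[11]=6
  step 10: row=6, L[6]='e', prepend. Next row=LF[6]=2
  step 11: row=2, L[2]='g', prepend. Next row=LF[2]=7
  step 12: row=7, L[7]='f', prepend. Next row=LF[7]=5
Reversed output: fgefggggffe$

Answer: fgefggggffe$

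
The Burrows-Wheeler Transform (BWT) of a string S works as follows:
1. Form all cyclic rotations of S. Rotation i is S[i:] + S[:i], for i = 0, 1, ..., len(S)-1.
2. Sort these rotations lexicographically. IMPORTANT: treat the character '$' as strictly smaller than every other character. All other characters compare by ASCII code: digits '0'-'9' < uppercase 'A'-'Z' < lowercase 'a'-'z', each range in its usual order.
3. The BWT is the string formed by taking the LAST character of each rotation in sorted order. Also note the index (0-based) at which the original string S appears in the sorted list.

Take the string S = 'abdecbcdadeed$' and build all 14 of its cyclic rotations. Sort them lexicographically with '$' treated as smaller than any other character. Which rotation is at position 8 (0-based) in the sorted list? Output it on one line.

All 14 rotations (rotation i = S[i:]+S[:i]):
  rot[0] = abdecbcdadeed$
  rot[1] = bdecbcdadeed$a
  rot[2] = decbcdadeed$ab
  rot[3] = ecbcdadeed$abd
  rot[4] = cbcdadeed$abde
  rot[5] = bcdadeed$abdec
  rot[6] = cdadeed$abdecb
  rot[7] = dadeed$abdecbc
  rot[8] = adeed$abdecbcd
  rot[9] = deed$abdecbcda
  rot[10] = eed$abdecbcdad
  rot[11] = ed$abdecbcdade
  rot[12] = d$abdecbcdadee
  rot[13] = $abdecbcdadeed
Sorted (with $ < everything):
  sorted[0] = $abdecbcdadeed
  sorted[1] = abdecbcdadeed$
  sorted[2] = adeed$abdecbcd
  sorted[3] = bcdadeed$abdec
  sorted[4] = bdecbcdadeed$a
  sorted[5] = cbcdadeed$abde
  sorted[6] = cdadeed$abdecb
  sorted[7] = d$abdecbcdadee
  sorted[8] = dadeed$abdecbc
  sorted[9] = decbcdadeed$ab
  sorted[10] = deed$abdecbcda
  sorted[11] = ecbcdadeed$abd
  sorted[12] = ed$abdecbcdade
  sorted[13] = eed$abdecbcdad
sorted[8] = dadeed$abdecbc

Answer: dadeed$abdecbc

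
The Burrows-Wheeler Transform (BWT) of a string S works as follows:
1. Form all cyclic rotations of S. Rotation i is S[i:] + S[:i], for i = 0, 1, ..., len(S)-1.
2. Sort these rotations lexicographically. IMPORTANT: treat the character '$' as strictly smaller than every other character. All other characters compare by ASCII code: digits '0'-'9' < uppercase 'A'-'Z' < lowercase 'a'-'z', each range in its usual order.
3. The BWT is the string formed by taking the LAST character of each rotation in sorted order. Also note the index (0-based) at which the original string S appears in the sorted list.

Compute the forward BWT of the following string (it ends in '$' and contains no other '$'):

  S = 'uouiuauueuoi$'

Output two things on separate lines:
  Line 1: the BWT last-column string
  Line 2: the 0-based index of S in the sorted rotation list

All 13 rotations (rotation i = S[i:]+S[:i]):
  rot[0] = uouiuauueuoi$
  rot[1] = ouiuauueuoi$u
  rot[2] = uiuauueuoi$uo
  rot[3] = iuauueuoi$uou
  rot[4] = uauueuoi$uoui
  rot[5] = auueuoi$uouiu
  rot[6] = uueuoi$uouiua
  rot[7] = ueuoi$uouiuau
  rot[8] = euoi$uouiuauu
  rot[9] = uoi$uouiuauue
  rot[10] = oi$uouiuauueu
  rot[11] = i$uouiuauueuo
  rot[12] = $uouiuauueuoi
Sorted (with $ < everything):
  sorted[0] = $uouiuauueuoi  (last char: 'i')
  sorted[1] = auueuoi$uouiu  (last char: 'u')
  sorted[2] = euoi$uouiuauu  (last char: 'u')
  sorted[3] = i$uouiuauueuo  (last char: 'o')
  sorted[4] = iuauueuoi$uou  (last char: 'u')
  sorted[5] = oi$uouiuauueu  (last char: 'u')
  sorted[6] = ouiuauueuoi$u  (last char: 'u')
  sorted[7] = uauueuoi$uoui  (last char: 'i')
  sorted[8] = ueuoi$uouiuau  (last char: 'u')
  sorted[9] = uiuauueuoi$uo  (last char: 'o')
  sorted[10] = uoi$uouiuauue  (last char: 'e')
  sorted[11] = uouiuauueuoi$  (last char: '$')
  sorted[12] = uueuoi$uouiua  (last char: 'a')
Last column: iuuouuuiuoe$a
Original string S is at sorted index 11

Answer: iuuouuuiuoe$a
11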